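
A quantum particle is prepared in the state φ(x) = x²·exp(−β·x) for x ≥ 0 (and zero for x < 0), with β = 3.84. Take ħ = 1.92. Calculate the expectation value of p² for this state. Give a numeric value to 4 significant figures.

18.12

p² φ = −ħ² d²φ/dx²; ⟨p²⟩ = −ħ² ∫ φ*·φ'' dx / ∫|φ|² dx.
Differentiate x²·exp(−β·x) with the product rule; every integrand then reduces to terms xʲ·e^(−2βx) on [0, ∞), with ∫₀^∞ xʲ·e^(−2βx) dx = j!/(2β)^(j+1).
State is unnormalized: ∫|φ|² dx = 0.00089827, and ∫φ*·(−ħ² φ'') dx = 0.016276, so ⟨p²⟩ = 0.016276 / 0.00089827.
⟨p²⟩ = 18.119.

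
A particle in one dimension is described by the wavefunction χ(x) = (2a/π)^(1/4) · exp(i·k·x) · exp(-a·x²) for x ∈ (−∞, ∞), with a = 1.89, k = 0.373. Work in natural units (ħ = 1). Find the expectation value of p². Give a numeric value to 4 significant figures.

2.029

p² χ = −ħ² d²χ/dx²; ⟨p²⟩ = −ħ² ∫ χ*·χ'' dx.
Gaussian moments: ∫x^(2j)·e^(−2ax²) dx = (2j−1)!!/(4a)^j · √(π/(2a)), odd powers integrate to 0; here √(π/(2a)) = 0.91165. Derivatives: χ′ = (ik − 2ax)·χ, χ″ = ((ik − 2ax)² − 2a)·χ; the odd-in-x pieces drop out.
⟨p²⟩ = 2.0291.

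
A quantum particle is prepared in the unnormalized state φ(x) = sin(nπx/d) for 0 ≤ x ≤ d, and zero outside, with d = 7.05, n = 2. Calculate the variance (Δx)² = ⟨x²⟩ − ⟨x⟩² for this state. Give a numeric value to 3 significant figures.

Compute ⟨x⟩ and ⟨x²⟩ separately, then (Δx)² = ⟨x²⟩ − ⟨x⟩².
With sin²θ = (1 − cos2θ)/2 on 0 ≤ x ≤ d: ∫sin²(nπx/d) dx = d/2, ∫x·sin²(nπx/d) dx = d²/4, ∫x²·sin²(nπx/d) dx = d³·(1/6 − 1/(4n²π²)); higher powers xᵏ the same way, integrating xᵏ·cos(2nπx/d) by parts.
Normalization: ∫|φ|² dx = 3.5250.
⟨x⟩ = 3.5250 and ⟨x²⟩ = 15.938.
(Δx)² = 15.938 − (3.5250)² = 3.5124.

3.51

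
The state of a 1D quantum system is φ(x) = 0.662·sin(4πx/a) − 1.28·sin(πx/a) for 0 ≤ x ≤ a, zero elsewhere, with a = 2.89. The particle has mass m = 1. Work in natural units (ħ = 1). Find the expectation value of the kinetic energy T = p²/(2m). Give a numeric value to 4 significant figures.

T = −(ħ²/2m) d²/dx², so ⟨T⟩ = −(ħ²/2m) ∫ φ*·φ'' dx / ∫|φ|² dx; with m = 1.
d²/dx² sin(jπx/a) = −(jπ/a)²·sin(jπx/a); on 0 ≤ x ≤ a, ∫sin²(jπx/a) dx = a/2 and ∫sin(jπx/a)·sin(lπx/a) dx = 0 for j ≠ l, so only diagonal terms survive in ∫|φ|² and ∫φ·φ″; ∫φ·φ′ dx = [φ²/2] between the walls = 0.
State is unnormalized: ∫|φ|² dx = 3.0008, and ∫φ*·(−ħ²/2m · φ'') dx = 7.3854, so ⟨T⟩ = 7.3854 / 3.0008.
⟨T⟩ = 2.4612.

2.461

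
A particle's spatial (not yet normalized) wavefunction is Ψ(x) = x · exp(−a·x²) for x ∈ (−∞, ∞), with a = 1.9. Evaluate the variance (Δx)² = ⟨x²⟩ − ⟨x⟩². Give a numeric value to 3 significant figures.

0.395

Compute ⟨x⟩ and ⟨x²⟩ separately, then (Δx)² = ⟨x²⟩ − ⟨x⟩².
Expand each integrand as polynomial × e^(−2ax²) and use ∫x^(2j)·e^(−2ax²) dx = (2j−1)!!/(4a)^j · √(π/(2a)), odd powers → 0; here √(π/(2a)) = 0.90925.
Normalization: ∫|Ψ|² dx = 0.11964.
⟨x⟩ = 0.0000 and ⟨x²⟩ = 0.39474.
(Δx)² = 0.39474 − (0.0000)² = 0.39474.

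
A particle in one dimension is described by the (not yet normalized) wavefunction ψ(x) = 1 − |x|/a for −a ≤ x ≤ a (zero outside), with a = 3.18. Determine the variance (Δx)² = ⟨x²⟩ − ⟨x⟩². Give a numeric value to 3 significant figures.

Compute ⟨x⟩ and ⟨x²⟩ separately, then (Δx)² = ⟨x²⟩ − ⟨x⟩².
ψ is even, so ∫ over [−a, a] = 2∫₀ᵃ with ψ = 1 − x/a there: ∫₀ᵃ (1 − x/a)² dx = a/3, ∫₀ᵃ x²(1 − x/a)² dx = a³/30, ∫₀ᵃ x⁴(1 − x/a)² dx = a⁵/105.
Normalization: ∫|ψ|² dx = 2.1200.
⟨x⟩ = 0.0000 and ⟨x²⟩ = 1.0112.
(Δx)² = 1.0112 − (0.0000)² = 1.0112.

1.01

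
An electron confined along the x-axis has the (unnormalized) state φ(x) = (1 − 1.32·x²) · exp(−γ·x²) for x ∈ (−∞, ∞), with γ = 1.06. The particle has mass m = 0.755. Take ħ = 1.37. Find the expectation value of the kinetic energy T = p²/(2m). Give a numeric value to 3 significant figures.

T = −(ħ²/2m) d²/dx², so ⟨T⟩ = −(ħ²/2m) ∫ φ*·φ'' dx / ∫|φ|² dx; with m = 0.755.
Expand each integrand as polynomial × e^(−2γx²) and use ∫x^(2j)·e^(−2γx²) dx = (2j−1)!!/(4γ)^j · √(π/(2γ)), odd powers → 0; here √(π/(2γ)) = 1.2173. Differentiate with the product rule, d/dx e^(−γx²) = −2γx·e^(−γx²).
State is unnormalized: ∫|φ|² dx = 0.81332, and ∫φ*·(−ħ²/2m · φ'') dx = 3.6907, so ⟨T⟩ = 3.6907 / 0.81332.
⟨T⟩ = 4.5378.

4.54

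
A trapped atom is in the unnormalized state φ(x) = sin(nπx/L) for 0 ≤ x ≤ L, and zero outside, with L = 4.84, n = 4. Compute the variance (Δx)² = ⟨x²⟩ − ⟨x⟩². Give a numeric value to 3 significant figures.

Compute ⟨x⟩ and ⟨x²⟩ separately, then (Δx)² = ⟨x²⟩ − ⟨x⟩².
With sin²θ = (1 − cos2θ)/2 on 0 ≤ x ≤ L: ∫sin²(nπx/L) dx = L/2, ∫x·sin²(nπx/L) dx = L²/4, ∫x²·sin²(nπx/L) dx = L³·(1/6 − 1/(4n²π²)); higher powers xᵏ the same way, integrating xᵏ·cos(2nπx/L) by parts.
Normalization: ∫|φ|² dx = 2.4200.
⟨x⟩ = 2.4200 and ⟨x²⟩ = 7.7344.
(Δx)² = 7.7344 − (2.4200)² = 1.8780.

1.88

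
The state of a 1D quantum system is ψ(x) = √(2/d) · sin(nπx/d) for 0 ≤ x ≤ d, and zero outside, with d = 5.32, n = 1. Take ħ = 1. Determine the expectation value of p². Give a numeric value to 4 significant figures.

p² ψ = −ħ² d²ψ/dx²; ⟨p²⟩ = −ħ² ∫ ψ*·ψ'' dx.
d/dx sin(nπx/d) = (nπ/d)·cos(nπx/d) and d²/dx² sin(nπx/d) = −(nπ/d)²·sin(nπx/d); on 0 ≤ x ≤ d, ∫sin²(nπx/d) dx = d/2 and ∫sin(nπx/d)·cos(nπx/d) dx = 0.
⟨p²⟩ = 0.34872.

0.3487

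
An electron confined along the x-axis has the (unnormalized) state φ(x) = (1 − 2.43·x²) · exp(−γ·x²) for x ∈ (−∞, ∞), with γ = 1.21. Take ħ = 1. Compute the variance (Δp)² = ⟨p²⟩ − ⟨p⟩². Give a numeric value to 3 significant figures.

Compute ⟨p⟩ and ⟨p²⟩ separately; (Δp)² = ⟨p²⟩ − ⟨p⟩².
Expand each integrand as polynomial × e^(−2γx²) and use ∫x^(2j)·e^(−2γx²) dx = (2j−1)!!/(4γ)^j · √(π/(2γ)), odd powers → 0; here √(π/(2γ)) = 1.1394. Differentiate with the product rule, d/dx e^(−γx²) = −2γx·e^(−γx²).
Normalization: ∫|φ|² dx = 0.85690.
⟨p⟩ = 0.0000 and ⟨p²⟩ = 6.0632.
(Δp)² = 6.0632 − (0.0000)² = 6.0632.

6.06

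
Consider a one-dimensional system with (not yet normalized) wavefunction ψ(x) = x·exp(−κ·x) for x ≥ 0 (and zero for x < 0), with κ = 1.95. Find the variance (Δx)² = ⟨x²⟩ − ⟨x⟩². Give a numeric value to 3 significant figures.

Compute ⟨x⟩ and ⟨x²⟩ separately, then (Δx)² = ⟨x²⟩ − ⟨x⟩².
Every integrand reduces to terms xʲ·e^(−2κx) on [0, ∞); use ∫₀^∞ xʲ·e^(−2κx) dx = j!/(2κ)^(j+1).
Normalization: ∫|ψ|² dx = 0.033716.
⟨x⟩ = 0.76923 and ⟨x²⟩ = 0.78895.
(Δx)² = 0.78895 − (0.76923)² = 0.19724.

0.197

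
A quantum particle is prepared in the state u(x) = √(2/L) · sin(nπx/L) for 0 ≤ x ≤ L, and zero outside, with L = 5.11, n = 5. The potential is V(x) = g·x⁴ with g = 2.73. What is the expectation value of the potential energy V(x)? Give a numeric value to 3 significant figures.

365.

⟨V⟩ = ∫ V(x)·|u|² dx.
With sin²θ = (1 − cos2θ)/2 on 0 ≤ x ≤ L: ∫sin²(nπx/L) dx = L/2, ∫x·sin²(nπx/L) dx = L²/4, ∫x²·sin²(nπx/L) dx = L³·(1/6 − 1/(4n²π²)); higher powers xᵏ the same way, integrating xᵏ·cos(2nπx/L) by parts.
⟨V⟩ = 364.79.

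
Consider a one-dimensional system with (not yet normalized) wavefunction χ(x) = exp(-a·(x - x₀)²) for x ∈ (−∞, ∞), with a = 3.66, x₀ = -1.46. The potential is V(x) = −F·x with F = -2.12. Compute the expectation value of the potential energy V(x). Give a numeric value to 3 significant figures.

-3.10

⟨V⟩ = ∫ V(x)·|χ|² dx / ∫|χ|² dx.
Gaussian moments (u = x − x₀): ∫u^(2j)·e^(−2au²) du = (2j−1)!!/(4a)^j · √(π/(2a)), odd powers integrate to 0; here √(π/(2a)) = 0.65512.
State is unnormalized: ∫|χ|² dx = 0.65512, and ∫χ*·V(x)·χ dx = -2.0277, so ⟨V⟩ = -2.0277 / 0.65512.
⟨V⟩ = -3.0952.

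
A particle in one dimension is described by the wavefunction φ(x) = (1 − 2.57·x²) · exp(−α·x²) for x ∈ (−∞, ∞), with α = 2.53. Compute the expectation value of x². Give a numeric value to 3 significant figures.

0.0639

⟨x²⟩ = ∫ x²·|φ|² dx / ∫|φ|² dx (integrals over the domain).
Expand each integrand as polynomial × e^(−2αx²) and use ∫x^(2j)·e^(−2αx²) dx = (2j−1)!!/(4α)^j · √(π/(2α)), odd powers → 0; here √(π/(2α)) = 0.78795.
State is unnormalized: ∫|φ|² dx = 0.54020, and ∫φ*·x²·φ dx = 0.034544, so ⟨x²⟩ = 0.034544 / 0.54020.
⟨x²⟩ = 0.063947.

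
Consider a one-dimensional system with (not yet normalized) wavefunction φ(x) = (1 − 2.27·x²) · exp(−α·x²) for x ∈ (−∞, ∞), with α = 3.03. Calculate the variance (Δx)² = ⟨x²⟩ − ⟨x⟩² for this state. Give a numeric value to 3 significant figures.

Compute ⟨x⟩ and ⟨x²⟩ separately, then (Δx)² = ⟨x²⟩ − ⟨x⟩².
Expand each integrand as polynomial × e^(−2αx²) and use ∫x^(2j)·e^(−2αx²) dx = (2j−1)!!/(4α)^j · √(π/(2α)), odd powers → 0; here √(π/(2α)) = 0.72001.
Normalization: ∫|φ|² dx = 0.52607.
⟨x⟩ = 0.0000 and ⟨x²⟩ = 0.045443.
(Δx)² = 0.045443 − (0.0000)² = 0.045443.

0.0454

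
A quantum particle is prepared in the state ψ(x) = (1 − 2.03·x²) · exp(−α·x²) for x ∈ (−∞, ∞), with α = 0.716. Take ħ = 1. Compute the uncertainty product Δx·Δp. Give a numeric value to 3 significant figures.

2.31

Δx = √(⟨x²⟩−⟨x⟩²), Δp = √(⟨p²⟩−⟨p⟩²).
Expand each integrand as polynomial × e^(−2αx²) and use ∫x^(2j)·e^(−2αx²) dx = (2j−1)!!/(4α)^j · √(π/(2α)), odd powers → 0; here √(π/(2α)) = 1.4812. Differentiate with the product rule, d/dx e^(−αx²) = −2αx·e^(−αx²).
Normalization: ∫|ψ|² dx = 1.6139.
⟨x⟩ = 0.0000, ⟨x²⟩ = 1.3725 ⇒ Δx = 1.1716.
⟨p⟩ = 0.0000, ⟨p²⟩ = 3.8996 ⇒ Δp = 1.9748.
Δx·Δp = 2.3135.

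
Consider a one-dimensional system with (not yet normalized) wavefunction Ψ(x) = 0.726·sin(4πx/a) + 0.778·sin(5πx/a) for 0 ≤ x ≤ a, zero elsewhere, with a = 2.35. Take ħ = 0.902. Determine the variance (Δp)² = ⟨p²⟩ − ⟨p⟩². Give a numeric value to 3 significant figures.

30.3

Compute ⟨p⟩ and ⟨p²⟩ separately; (Δp)² = ⟨p²⟩ − ⟨p⟩².
d²/dx² sin(jπx/a) = −(jπ/a)²·sin(jπx/a); on 0 ≤ x ≤ a, ∫sin²(jπx/a) dx = a/2 and ∫sin(jπx/a)·sin(lπx/a) dx = 0 for j ≠ l, so only diagonal terms survive in ∫|Ψ|² and ∫Ψ·Ψ″; ∫Ψ·Ψ′ dx = [Ψ²/2] between the walls = 0.
Normalization: ∫|Ψ|² dx = 1.3305.
⟨p⟩ = 0.0000 and ⟨p²⟩ = 30.260.
(Δp)² = 30.260 − (0.0000)² = 30.260.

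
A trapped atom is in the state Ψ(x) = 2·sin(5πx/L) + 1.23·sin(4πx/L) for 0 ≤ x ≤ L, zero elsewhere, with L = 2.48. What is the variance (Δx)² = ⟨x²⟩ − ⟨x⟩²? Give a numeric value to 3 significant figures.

Compute ⟨x⟩ and ⟨x²⟩ separately, then (Δx)² = ⟨x²⟩ − ⟨x⟩².
On 0 ≤ x ≤ L (j ≠ l): ∫sin²(jπx/L) dx = L/2, ∫sin(jπx/L)·sin(lπx/L) dx = 0; diagonal moments ∫x·sin²(jπx/L) dx = L²/4, ∫x²·sin²(jπx/L) dx = L³·(1/6 − 1/(4j²π²)); cross terms ∫x·sin(jπx/L)·sin(lπx/L) dx = 0 for j + l even and −4jlL²/(π²(j² − l²)²) for j + l odd, ∫x²·sin(jπx/L)·sin(lπx/L) dx = (−1)^(j+l)·4jlL³/(π²(j² − l²)²); higher powers the same way via product-to-sum and parts.
Normalization: ∫|Ψ|² dx = 6.8360.
⟨x⟩ = 0.79703 and ⟨x²⟩ = 0.93719.
(Δx)² = 0.93719 − (0.79703)² = 0.30193.

0.302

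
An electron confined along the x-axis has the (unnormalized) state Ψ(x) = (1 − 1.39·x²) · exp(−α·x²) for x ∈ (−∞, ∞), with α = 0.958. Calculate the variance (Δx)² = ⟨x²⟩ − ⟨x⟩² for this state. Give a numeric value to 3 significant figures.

Compute ⟨x⟩ and ⟨x²⟩ separately, then (Δx)² = ⟨x²⟩ − ⟨x⟩².
Expand each integrand as polynomial × e^(−2αx²) and use ∫x^(2j)·e^(−2αx²) dx = (2j−1)!!/(4α)^j · √(π/(2α)), odd powers → 0; here √(π/(2α)) = 1.2805.
Normalization: ∫|Ψ|² dx = 0.85698.
⟨x⟩ = 0.0000 and ⟨x²⟩ = 0.31086.
(Δx)² = 0.31086 − (0.0000)² = 0.31086.

0.311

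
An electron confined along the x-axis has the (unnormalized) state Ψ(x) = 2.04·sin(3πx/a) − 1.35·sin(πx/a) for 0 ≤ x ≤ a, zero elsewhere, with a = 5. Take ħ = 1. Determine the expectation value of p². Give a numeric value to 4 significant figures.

p² Ψ = −ħ² d²Ψ/dx²; ⟨p²⟩ = −ħ² ∫ Ψ*·Ψ'' dx / ∫|Ψ|² dx.
d²/dx² sin(jπx/a) = −(jπ/a)²·sin(jπx/a); on 0 ≤ x ≤ a, ∫sin²(jπx/a) dx = a/2 and ∫sin(jπx/a)·sin(lπx/a) dx = 0 for j ≠ l, so only diagonal terms survive in ∫|Ψ|² and ∫Ψ·Ψ″; ∫Ψ·Ψ′ dx = [Ψ²/2] between the walls = 0.
State is unnormalized: ∫|Ψ|² dx = 14.960, and ∫Ψ*·(−ħ² Ψ'') dx = 38.765, so ⟨p²⟩ = 38.765 / 14.960.
⟨p²⟩ = 2.5912.

2.591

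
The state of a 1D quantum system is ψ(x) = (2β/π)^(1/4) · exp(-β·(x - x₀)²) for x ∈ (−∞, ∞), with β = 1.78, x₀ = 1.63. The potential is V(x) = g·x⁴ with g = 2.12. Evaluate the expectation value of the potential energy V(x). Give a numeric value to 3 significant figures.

⟨V⟩ = ∫ V(x)·|ψ|² dx.
Gaussian moments (u = x − x₀): ∫u^(2j)·e^(−2βu²) du = (2j−1)!!/(4β)^j · √(π/(2β)), odd powers integrate to 0; here √(π/(2β)) = 0.93940.
⟨V⟩ = 19.837.

19.8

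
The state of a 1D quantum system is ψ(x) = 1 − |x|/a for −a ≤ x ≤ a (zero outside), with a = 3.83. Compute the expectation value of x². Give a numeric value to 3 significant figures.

⟨x²⟩ = ∫ x²·|ψ|² dx / ∫|ψ|² dx (integrals over the domain).
ψ is even, so ∫ over [−a, a] = 2∫₀ᵃ with ψ = 1 − x/a there: ∫₀ᵃ (1 − x/a)² dx = a/3, ∫₀ᵃ x²(1 − x/a)² dx = a³/30, ∫₀ᵃ x⁴(1 − x/a)² dx = a⁵/105.
State is unnormalized: ∫|ψ|² dx = 2.5533, and ∫ψ*·x²·ψ dx = 3.7455, so ⟨x²⟩ = 3.7455 / 2.5533.
⟨x²⟩ = 1.4669.

1.47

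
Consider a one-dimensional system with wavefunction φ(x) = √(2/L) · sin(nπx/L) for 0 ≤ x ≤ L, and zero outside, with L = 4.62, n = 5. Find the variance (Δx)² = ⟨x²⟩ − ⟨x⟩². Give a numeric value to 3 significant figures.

Compute ⟨x⟩ and ⟨x²⟩ separately, then (Δx)² = ⟨x²⟩ − ⟨x⟩².
With sin²θ = (1 − cos2θ)/2 on 0 ≤ x ≤ L: ∫sin²(nπx/L) dx = L/2, ∫x·sin²(nπx/L) dx = L²/4, ∫x²·sin²(nπx/L) dx = L³·(1/6 − 1/(4n²π²)); higher powers xᵏ the same way, integrating xᵏ·cos(2nπx/L) by parts.
⟨x⟩ = 2.3100 and ⟨x²⟩ = 7.0715.
(Δx)² = 7.0715 − (2.3100)² = 1.7354.

1.74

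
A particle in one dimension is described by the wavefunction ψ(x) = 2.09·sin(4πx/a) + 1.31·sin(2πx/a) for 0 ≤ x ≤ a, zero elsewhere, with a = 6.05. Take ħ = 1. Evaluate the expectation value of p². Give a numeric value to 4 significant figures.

3.402

p² ψ = −ħ² d²ψ/dx²; ⟨p²⟩ = −ħ² ∫ ψ*·ψ'' dx / ∫|ψ|² dx.
d²/dx² sin(jπx/a) = −(jπ/a)²·sin(jπx/a); on 0 ≤ x ≤ a, ∫sin²(jπx/a) dx = a/2 and ∫sin(jπx/a)·sin(lπx/a) dx = 0 for j ≠ l, so only diagonal terms survive in ∫|ψ|² and ∫ψ·ψ″; ∫ψ·ψ′ dx = [ψ²/2] between the walls = 0.
State is unnormalized: ∫|ψ|² dx = 18.405, and ∫ψ*·(−ħ² ψ'') dx = 62.606, so ⟨p²⟩ = 62.606 / 18.405.
⟨p²⟩ = 3.4016.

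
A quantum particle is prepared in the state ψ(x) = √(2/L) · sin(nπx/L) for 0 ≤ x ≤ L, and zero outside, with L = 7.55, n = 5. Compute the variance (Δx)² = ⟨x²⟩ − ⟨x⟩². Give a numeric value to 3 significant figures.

4.63

Compute ⟨x⟩ and ⟨x²⟩ separately, then (Δx)² = ⟨x²⟩ − ⟨x⟩².
With sin²θ = (1 − cos2θ)/2 on 0 ≤ x ≤ L: ∫sin²(nπx/L) dx = L/2, ∫x·sin²(nπx/L) dx = L²/4, ∫x²·sin²(nπx/L) dx = L³·(1/6 − 1/(4n²π²)); higher powers xᵏ the same way, integrating xᵏ·cos(2nπx/L) by parts.
⟨x⟩ = 3.7750 and ⟨x²⟩ = 18.885.
(Δx)² = 18.885 − (3.7750)² = 4.6347.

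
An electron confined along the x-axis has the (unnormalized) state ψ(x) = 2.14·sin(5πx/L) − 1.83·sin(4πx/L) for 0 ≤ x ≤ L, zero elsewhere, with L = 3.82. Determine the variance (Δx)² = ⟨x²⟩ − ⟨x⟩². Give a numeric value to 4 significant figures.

0.6090

Compute ⟨x⟩ and ⟨x²⟩ separately, then (Δx)² = ⟨x²⟩ − ⟨x⟩².
On 0 ≤ x ≤ L (j ≠ l): ∫sin²(jπx/L) dx = L/2, ∫sin(jπx/L)·sin(lπx/L) dx = 0; diagonal moments ∫x·sin²(jπx/L) dx = L²/4, ∫x²·sin²(jπx/L) dx = L³·(1/6 − 1/(4j²π²)); cross terms ∫x·sin(jπx/L)·sin(lπx/L) dx = 0 for j + l even and −4jlL²/(π²(j² − l²)²) for j + l odd, ∫x²·sin(jπx/L)·sin(lπx/L) dx = (−1)^(j+l)·4jlL³/(π²(j² − l²)²); higher powers the same way via product-to-sum and parts.
Normalization: ∫|ψ|² dx = 15.143.
⟨x⟩ = 2.6653 and ⟨x²⟩ = 7.7127.
(Δx)² = 7.7127 − (2.6653)² = 0.60900.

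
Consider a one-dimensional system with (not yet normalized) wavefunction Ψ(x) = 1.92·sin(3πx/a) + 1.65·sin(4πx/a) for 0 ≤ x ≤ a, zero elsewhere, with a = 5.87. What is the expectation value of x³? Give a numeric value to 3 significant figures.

14.3

⟨x³⟩ = ∫ x³·|Ψ|² dx / ∫|Ψ|² dx (integrals over the domain).
On 0 ≤ x ≤ a (j ≠ l): ∫sin²(jπx/a) dx = a/2, ∫sin(jπx/a)·sin(lπx/a) dx = 0; diagonal moments ∫x·sin²(jπx/a) dx = a²/4, ∫x²·sin²(jπx/a) dx = a³·(1/6 − 1/(4j²π²)); cross terms ∫x·sin(jπx/a)·sin(lπx/a) dx = 0 for j + l even and −4jla²/(π²(j² − l²)²) for j + l odd, ∫x²·sin(jπx/a)·sin(lπx/a) dx = (−1)^(j+l)·4jla³/(π²(j² − l²)²); higher powers the same way via product-to-sum and parts.
State is unnormalized: ∫|Ψ|² dx = 18.810, and ∫Ψ*·x³·Ψ dx = 268.19, so ⟨x³⟩ = 268.19 / 18.810.
⟨x³⟩ = 14.258.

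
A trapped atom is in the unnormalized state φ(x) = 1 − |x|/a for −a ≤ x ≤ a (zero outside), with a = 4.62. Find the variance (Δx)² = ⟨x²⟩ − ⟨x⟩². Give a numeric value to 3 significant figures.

Compute ⟨x⟩ and ⟨x²⟩ separately, then (Δx)² = ⟨x²⟩ − ⟨x⟩².
φ is even, so ∫ over [−a, a] = 2∫₀ᵃ with φ = 1 − x/a there: ∫₀ᵃ (1 − x/a)² dx = a/3, ∫₀ᵃ x²(1 − x/a)² dx = a³/30, ∫₀ᵃ x⁴(1 − x/a)² dx = a⁵/105.
Normalization: ∫|φ|² dx = 3.0800.
⟨x⟩ = 0.0000 and ⟨x²⟩ = 2.1344.
(Δx)² = 2.1344 − (0.0000)² = 2.1344.

2.13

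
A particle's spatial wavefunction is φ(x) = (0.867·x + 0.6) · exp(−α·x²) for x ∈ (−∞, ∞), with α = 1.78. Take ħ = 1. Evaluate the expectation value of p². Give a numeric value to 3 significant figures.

p² φ = −ħ² d²φ/dx²; ⟨p²⟩ = −ħ² ∫ φ*·φ'' dx / ∫|φ|² dx.
Expand each integrand as polynomial × e^(−2αx²) and use ∫x^(2j)·e^(−2αx²) dx = (2j−1)!!/(4α)^j · √(π/(2α)), odd powers → 0; here √(π/(2α)) = 0.93940. Differentiate with the product rule, d/dx e^(−αx²) = −2αx·e^(−αx²).
State is unnormalized: ∫|φ|² dx = 0.43736, and ∫φ*·(−ħ² φ'') dx = 1.1316, so ⟨p²⟩ = 1.1316 / 0.43736.
⟨p²⟩ = 2.5873.

2.59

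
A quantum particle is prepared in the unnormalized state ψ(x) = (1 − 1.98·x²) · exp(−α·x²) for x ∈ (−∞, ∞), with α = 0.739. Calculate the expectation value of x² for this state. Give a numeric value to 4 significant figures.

1.248

⟨x²⟩ = ∫ x²·|ψ|² dx / ∫|ψ|² dx (integrals over the domain).
Expand each integrand as polynomial × e^(−2αx²) and use ∫x^(2j)·e^(−2αx²) dx = (2j−1)!!/(4α)^j · √(π/(2α)), odd powers → 0; here √(π/(2α)) = 1.4579.
State is unnormalized: ∫|ψ|² dx = 1.4672, and ∫ψ*·x²·ψ dx = 1.8303, so ⟨x²⟩ = 1.8303 / 1.4672.
⟨x²⟩ = 1.2475.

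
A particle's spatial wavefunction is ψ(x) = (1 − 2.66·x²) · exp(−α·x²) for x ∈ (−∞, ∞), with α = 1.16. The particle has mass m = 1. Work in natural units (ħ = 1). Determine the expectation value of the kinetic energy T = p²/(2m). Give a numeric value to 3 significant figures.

3.07

T = −(ħ²/2m) d²/dx², so ⟨T⟩ = −(ħ²/2m) ∫ ψ*·ψ'' dx / ∫|ψ|² dx; with m = 1.
Expand each integrand as polynomial × e^(−2αx²) and use ∫x^(2j)·e^(−2αx²) dx = (2j−1)!!/(4α)^j · √(π/(2α)), odd powers → 0; here √(π/(2α)) = 1.1637. Differentiate with the product rule, d/dx e^(−αx²) = −2αx·e^(−αx²).
State is unnormalized: ∫|ψ|² dx = 0.97677, and ∫ψ*·(−ħ²/2m · ψ'') dx = 3.0015, so ⟨T⟩ = 3.0015 / 0.97677.
⟨T⟩ = 3.0728.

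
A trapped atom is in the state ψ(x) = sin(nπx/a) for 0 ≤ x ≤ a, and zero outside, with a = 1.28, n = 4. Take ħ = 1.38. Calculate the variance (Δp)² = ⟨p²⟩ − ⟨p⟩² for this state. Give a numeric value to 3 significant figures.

184.

Compute ⟨p⟩ and ⟨p²⟩ separately; (Δp)² = ⟨p²⟩ − ⟨p⟩².
d/dx sin(nπx/a) = (nπ/a)·cos(nπx/a) and d²/dx² sin(nπx/a) = −(nπ/a)²·sin(nπx/a); on 0 ≤ x ≤ a, ∫sin²(nπx/a) dx = a/2 and ∫sin(nπx/a)·cos(nπx/a) dx = 0.
Normalization: ∫|ψ|² dx = 0.64000.
⟨p⟩ = 0.0000 and ⟨p²⟩ = 183.55.
(Δp)² = 183.55 − (0.0000)² = 183.55.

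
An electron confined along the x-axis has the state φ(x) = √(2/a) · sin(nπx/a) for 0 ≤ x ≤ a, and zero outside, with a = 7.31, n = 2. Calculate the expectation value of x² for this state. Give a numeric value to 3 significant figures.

17.1

⟨x²⟩ = ∫ x²·|φ|² dx (integrals over the domain).
With sin²θ = (1 − cos2θ)/2 on 0 ≤ x ≤ a: ∫sin²(nπx/a) dx = a/2, ∫x·sin²(nπx/a) dx = a²/4, ∫x²·sin²(nπx/a) dx = a³·(1/6 − 1/(4n²π²)); higher powers xᵏ the same way, integrating xᵏ·cos(2nπx/a) by parts.
⟨x²⟩ = 17.135.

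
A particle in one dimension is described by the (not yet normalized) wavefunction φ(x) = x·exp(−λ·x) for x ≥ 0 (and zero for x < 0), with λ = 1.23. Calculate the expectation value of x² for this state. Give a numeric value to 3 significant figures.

1.98

⟨x²⟩ = ∫ x²·|φ|² dx / ∫|φ|² dx (integrals over the domain).
Every integrand reduces to terms xʲ·e^(−2λx) on [0, ∞); use ∫₀^∞ xʲ·e^(−2λx) dx = j!/(2λ)^(j+1).
State is unnormalized: ∫|φ|² dx = 0.13435, and ∫φ*·x²·φ dx = 0.26640, so ⟨x²⟩ = 0.26640 / 0.13435.
⟨x²⟩ = 1.9829.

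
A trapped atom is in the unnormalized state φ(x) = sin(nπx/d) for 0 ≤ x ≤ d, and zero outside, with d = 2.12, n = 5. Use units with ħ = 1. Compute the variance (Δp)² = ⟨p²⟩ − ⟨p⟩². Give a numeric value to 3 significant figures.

54.9

Compute ⟨p⟩ and ⟨p²⟩ separately; (Δp)² = ⟨p²⟩ − ⟨p⟩².
d/dx sin(nπx/d) = (nπ/d)·cos(nπx/d) and d²/dx² sin(nπx/d) = −(nπ/d)²·sin(nπx/d); on 0 ≤ x ≤ d, ∫sin²(nπx/d) dx = d/2 and ∫sin(nπx/d)·cos(nπx/d) dx = 0.
Normalization: ∫|φ|² dx = 1.0600.
⟨p⟩ = 0.0000 and ⟨p²⟩ = 54.899.
(Δp)² = 54.899 − (0.0000)² = 54.899.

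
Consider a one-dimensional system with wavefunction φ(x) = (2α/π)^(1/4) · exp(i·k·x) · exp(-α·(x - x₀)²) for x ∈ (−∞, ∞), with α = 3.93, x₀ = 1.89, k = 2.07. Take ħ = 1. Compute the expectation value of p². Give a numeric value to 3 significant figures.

p² φ = −ħ² d²φ/dx²; ⟨p²⟩ = −ħ² ∫ φ*·φ'' dx.
Gaussian moments (u = x − x₀): ∫u^(2j)·e^(−2αu²) du = (2j−1)!!/(4α)^j · √(π/(2α)), odd powers integrate to 0; here √(π/(2α)) = 0.63221. Derivatives: φ′ = (ik − 2αu)·φ, φ″ = ((ik − 2αu)² − 2α)·φ; the odd-in-u pieces drop out.
⟨p²⟩ = 8.2149.

8.21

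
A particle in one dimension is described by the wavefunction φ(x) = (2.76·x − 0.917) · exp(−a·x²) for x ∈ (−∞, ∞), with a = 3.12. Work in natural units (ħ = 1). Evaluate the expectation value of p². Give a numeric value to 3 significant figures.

p² φ = −ħ² d²φ/dx²; ⟨p²⟩ = −ħ² ∫ φ*·φ'' dx / ∫|φ|² dx.
Expand each integrand as polynomial × e^(−2ax²) and use ∫x^(2j)·e^(−2ax²) dx = (2j−1)!!/(4a)^j · √(π/(2a)), odd powers → 0; here √(π/(2a)) = 0.70955. Differentiate with the product rule, d/dx e^(−ax²) = −2ax·e^(−ax²).
State is unnormalized: ∫|φ|² dx = 1.0298, and ∫φ*·(−ħ² φ'') dx = 5.9154, so ⟨p²⟩ = 5.9154 / 1.0298.
⟨p²⟩ = 5.7445.

5.74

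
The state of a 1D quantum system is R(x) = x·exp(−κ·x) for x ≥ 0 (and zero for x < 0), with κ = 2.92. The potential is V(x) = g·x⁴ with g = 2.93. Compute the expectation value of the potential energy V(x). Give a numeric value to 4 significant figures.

⟨V⟩ = ∫ V(x)·|R|² dx / ∫|R|² dx.
Every integrand reduces to terms xʲ·e^(−2κx) on [0, ∞); use ∫₀^∞ xʲ·e^(−2κx) dx = j!/(2κ)^(j+1).
State is unnormalized: ∫|R|² dx = 0.010041, and ∫R*·V(x)·R dx = 0.0091056, so ⟨V⟩ = 0.0091056 / 0.010041.
⟨V⟩ = 0.90682.

0.9068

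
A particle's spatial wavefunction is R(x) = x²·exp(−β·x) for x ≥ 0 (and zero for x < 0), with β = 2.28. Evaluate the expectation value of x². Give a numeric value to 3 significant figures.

1.44

⟨x²⟩ = ∫ x²·|R|² dx / ∫|R|² dx (integrals over the domain).
Every integrand reduces to terms xʲ·e^(−2βx) on [0, ∞); use ∫₀^∞ xʲ·e^(−2βx) dx = j!/(2β)^(j+1).
State is unnormalized: ∫|R|² dx = 0.012173, and ∫R*·x²·R dx = 0.017562, so ⟨x²⟩ = 0.017562 / 0.012173.
⟨x²⟩ = 1.4428.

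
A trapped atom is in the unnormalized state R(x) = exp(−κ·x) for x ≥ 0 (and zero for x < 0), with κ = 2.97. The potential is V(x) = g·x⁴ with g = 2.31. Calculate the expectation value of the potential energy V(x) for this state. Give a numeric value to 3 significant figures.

⟨V⟩ = ∫ V(x)·|R|² dx / ∫|R|² dx.
Every integrand reduces to terms xʲ·e^(−2κx) on [0, ∞); use ∫₀^∞ xʲ·e^(−2κx) dx = j!/(2κ)^(j+1).
State is unnormalized: ∫|R|² dx = 0.16835, and ∫R*·V(x)·R dx = 0.0074971, so ⟨V⟩ = 0.0074971 / 0.16835.
⟨V⟩ = 0.044533.

0.0445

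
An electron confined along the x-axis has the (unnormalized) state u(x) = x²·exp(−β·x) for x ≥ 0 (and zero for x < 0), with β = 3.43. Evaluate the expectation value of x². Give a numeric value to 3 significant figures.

⟨x²⟩ = ∫ x²·|u|² dx / ∫|u|² dx (integrals over the domain).
Every integrand reduces to terms xʲ·e^(−2βx) on [0, ∞); use ∫₀^∞ xʲ·e^(−2βx) dx = j!/(2β)^(j+1).
State is unnormalized: ∫|u|² dx = 0.0015798, and ∫u*·x²·u dx = 0.0010071, so ⟨x²⟩ = 0.0010071 / 0.0015798.
⟨x²⟩ = 0.63749.

0.637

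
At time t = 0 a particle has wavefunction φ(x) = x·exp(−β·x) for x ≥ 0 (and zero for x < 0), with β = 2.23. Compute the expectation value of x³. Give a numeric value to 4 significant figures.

0.6763

⟨x³⟩ = ∫ x³·|φ|² dx / ∫|φ|² dx (integrals over the domain).
Every integrand reduces to terms xʲ·e^(−2βx) on [0, ∞); use ∫₀^∞ xʲ·e^(−2βx) dx = j!/(2β)^(j+1).
State is unnormalized: ∫|φ|² dx = 0.022544, and ∫φ*·x³·φ dx = 0.015247, so ⟨x³⟩ = 0.015247 / 0.022544.
⟨x³⟩ = 0.67631.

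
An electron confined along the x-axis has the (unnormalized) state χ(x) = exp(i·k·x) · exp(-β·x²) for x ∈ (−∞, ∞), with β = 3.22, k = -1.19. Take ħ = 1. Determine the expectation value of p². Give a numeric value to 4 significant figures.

p² χ = −ħ² d²χ/dx²; ⟨p²⟩ = −ħ² ∫ χ*·χ'' dx / ∫|χ|² dx.
Gaussian moments: ∫x^(2j)·e^(−2βx²) dx = (2j−1)!!/(4β)^j · √(π/(2β)), odd powers integrate to 0; here √(π/(2β)) = 0.69844. Derivatives: χ′ = (ik − 2βx)·χ, χ″ = ((ik − 2βx)² − 2β)·χ; the odd-in-x pieces drop out.
State is unnormalized: ∫|χ|² dx = 0.69844, and ∫χ*·(−ħ² χ'') dx = 3.2381, so ⟨p²⟩ = 3.2381 / 0.69844.
⟨p²⟩ = 4.6361.

4.636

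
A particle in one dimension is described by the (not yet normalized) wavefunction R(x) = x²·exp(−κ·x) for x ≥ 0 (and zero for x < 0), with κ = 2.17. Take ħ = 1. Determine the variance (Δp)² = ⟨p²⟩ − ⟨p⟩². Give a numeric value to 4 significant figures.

Compute ⟨p⟩ and ⟨p²⟩ separately; (Δp)² = ⟨p²⟩ − ⟨p⟩².
Differentiate x²·exp(−κ·x) with the product rule; every integrand then reduces to terms xʲ·e^(−2κx) on [0, ∞), with ∫₀^∞ xʲ·e^(−2κx) dx = j!/(2κ)^(j+1).
Normalization: ∫|R|² dx = 0.015587.
⟨p⟩ = 0.0000 and ⟨p²⟩ = 1.5696.
(Δp)² = 1.5696 − (0.0000)² = 1.5696.

1.570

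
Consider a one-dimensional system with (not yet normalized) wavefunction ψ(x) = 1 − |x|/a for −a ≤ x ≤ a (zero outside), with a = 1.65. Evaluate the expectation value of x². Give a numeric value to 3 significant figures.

⟨x²⟩ = ∫ x²·|ψ|² dx / ∫|ψ|² dx (integrals over the domain).
ψ is even, so ∫ over [−a, a] = 2∫₀ᵃ with ψ = 1 − x/a there: ∫₀ᵃ (1 − x/a)² dx = a/3, ∫₀ᵃ x²(1 − x/a)² dx = a³/30, ∫₀ᵃ x⁴(1 − x/a)² dx = a⁵/105.
State is unnormalized: ∫|ψ|² dx = 1.1000, and ∫ψ*·x²·ψ dx = 0.29948, so ⟨x²⟩ = 0.29948 / 1.1000.
⟨x²⟩ = 0.27225.

0.272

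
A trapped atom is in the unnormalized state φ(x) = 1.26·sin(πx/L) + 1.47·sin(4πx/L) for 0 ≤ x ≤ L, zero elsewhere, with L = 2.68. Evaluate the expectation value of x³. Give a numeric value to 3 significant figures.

⟨x³⟩ = ∫ x³·|φ|² dx / ∫|φ|² dx (integrals over the domain).
On 0 ≤ x ≤ L (j ≠ l): ∫sin²(jπx/L) dx = L/2, ∫sin(jπx/L)·sin(lπx/L) dx = 0; diagonal moments ∫x·sin²(jπx/L) dx = L²/4, ∫x²·sin²(jπx/L) dx = L³·(1/6 − 1/(4j²π²)); cross terms ∫x·sin(jπx/L)·sin(lπx/L) dx = 0 for j + l even and −4jlL²/(π²(j² − l²)²) for j + l odd, ∫x²·sin(jπx/L)·sin(lπx/L) dx = (−1)^(j+l)·4jlL³/(π²(j² − l²)²); higher powers the same way via product-to-sum and parts.
State is unnormalized: ∫|φ|² dx = 5.0230, and ∫φ*·x³·φ dx = 18.856, so ⟨x³⟩ = 18.856 / 5.0230.
⟨x³⟩ = 3.7540.

3.75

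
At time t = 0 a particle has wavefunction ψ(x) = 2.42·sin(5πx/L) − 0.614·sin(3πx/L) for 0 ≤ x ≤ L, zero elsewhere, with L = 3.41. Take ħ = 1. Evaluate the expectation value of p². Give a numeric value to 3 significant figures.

20.4

p² ψ = −ħ² d²ψ/dx²; ⟨p²⟩ = −ħ² ∫ ψ*·ψ'' dx / ∫|ψ|² dx.
d²/dx² sin(jπx/L) = −(jπ/L)²·sin(jπx/L); on 0 ≤ x ≤ L, ∫sin²(jπx/L) dx = L/2 and ∫sin(jπx/L)·sin(lπx/L) dx = 0 for j ≠ l, so only diagonal terms survive in ∫|ψ|² and ∫ψ·ψ″; ∫ψ·ψ′ dx = [ψ²/2] between the walls = 0.
State is unnormalized: ∫|ψ|² dx = 10.628, and ∫ψ*·(−ħ² ψ'') dx = 216.79, so ⟨p²⟩ = 216.79 / 10.628.
⟨p²⟩ = 20.398.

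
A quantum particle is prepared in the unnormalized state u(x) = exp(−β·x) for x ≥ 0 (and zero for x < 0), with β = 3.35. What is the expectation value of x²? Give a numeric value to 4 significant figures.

⟨x²⟩ = ∫ x²·|u|² dx / ∫|u|² dx (integrals over the domain).
Every integrand reduces to terms xʲ·e^(−2βx) on [0, ∞); use ∫₀^∞ xʲ·e^(−2βx) dx = j!/(2β)^(j+1).
State is unnormalized: ∫|u|² dx = 0.14925, and ∫u*·x²·u dx = 0.0066498, so ⟨x²⟩ = 0.0066498 / 0.14925.
⟨x²⟩ = 0.044553.

0.04455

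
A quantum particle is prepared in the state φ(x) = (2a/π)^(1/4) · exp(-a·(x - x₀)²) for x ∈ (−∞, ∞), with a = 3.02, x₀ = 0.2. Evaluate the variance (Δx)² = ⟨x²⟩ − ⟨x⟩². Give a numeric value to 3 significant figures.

Compute ⟨x⟩ and ⟨x²⟩ separately, then (Δx)² = ⟨x²⟩ − ⟨x⟩².
Gaussian moments (u = x − x₀): ∫u^(2j)·e^(−2au²) du = (2j−1)!!/(4a)^j · √(π/(2a)), odd powers integrate to 0; here √(π/(2a)) = 0.72120.
⟨x⟩ = 0.20000 and ⟨x²⟩ = 0.12278.
(Δx)² = 0.12278 − (0.20000)² = 0.082781.

0.0828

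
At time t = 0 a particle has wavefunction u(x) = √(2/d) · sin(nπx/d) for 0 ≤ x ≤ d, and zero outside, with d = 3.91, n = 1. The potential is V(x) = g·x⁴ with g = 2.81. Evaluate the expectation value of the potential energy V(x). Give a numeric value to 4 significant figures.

74.92

⟨V⟩ = ∫ V(x)·|u|² dx.
With sin²θ = (1 − cos2θ)/2 on 0 ≤ x ≤ d: ∫sin²(nπx/d) dx = d/2, ∫x·sin²(nπx/d) dx = d²/4, ∫x²·sin²(nπx/d) dx = d³·(1/6 − 1/(4n²π²)); higher powers xᵏ the same way, integrating xᵏ·cos(2nπx/d) by parts.
⟨V⟩ = 74.923.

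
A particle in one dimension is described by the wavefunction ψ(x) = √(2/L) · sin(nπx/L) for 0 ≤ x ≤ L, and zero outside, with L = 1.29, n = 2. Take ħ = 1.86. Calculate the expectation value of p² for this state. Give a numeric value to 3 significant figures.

82.1

p² ψ = −ħ² d²ψ/dx²; ⟨p²⟩ = −ħ² ∫ ψ*·ψ'' dx.
d/dx sin(nπx/L) = (nπ/L)·cos(nπx/L) and d²/dx² sin(nπx/L) = −(nπ/L)²·sin(nπx/L); on 0 ≤ x ≤ L, ∫sin²(nπx/L) dx = L/2 and ∫sin(nπx/L)·cos(nπx/L) dx = 0.
⟨p²⟩ = 82.074.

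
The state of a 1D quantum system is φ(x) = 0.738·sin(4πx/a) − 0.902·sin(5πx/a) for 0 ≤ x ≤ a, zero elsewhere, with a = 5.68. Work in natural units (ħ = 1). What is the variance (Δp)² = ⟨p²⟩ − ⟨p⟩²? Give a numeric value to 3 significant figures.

Compute ⟨p⟩ and ⟨p²⟩ separately; (Δp)² = ⟨p²⟩ − ⟨p⟩².
d²/dx² sin(jπx/a) = −(jπ/a)²·sin(jπx/a); on 0 ≤ x ≤ a, ∫sin²(jπx/a) dx = a/2 and ∫sin(jπx/a)·sin(lπx/a) dx = 0 for j ≠ l, so only diagonal terms survive in ∫|φ|² and ∫φ·φ″; ∫φ·φ′ dx = [φ²/2] between the walls = 0.
Normalization: ∫|φ|² dx = 3.8574.
⟨p⟩ = 0.0000 and ⟨p²⟩ = 6.5439.
(Δp)² = 6.5439 − (0.0000)² = 6.5439.

6.54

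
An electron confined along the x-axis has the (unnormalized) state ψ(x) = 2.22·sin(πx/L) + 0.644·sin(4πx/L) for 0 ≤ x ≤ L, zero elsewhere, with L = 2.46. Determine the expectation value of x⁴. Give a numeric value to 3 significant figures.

⟨x⁴⟩ = ∫ x⁴·|ψ|² dx / ∫|ψ|² dx (integrals over the domain).
On 0 ≤ x ≤ L (j ≠ l): ∫sin²(jπx/L) dx = L/2, ∫sin(jπx/L)·sin(lπx/L) dx = 0; diagonal moments ∫x·sin²(jπx/L) dx = L²/4, ∫x²·sin²(jπx/L) dx = L³·(1/6 − 1/(4j²π²)); cross terms ∫x·sin(jπx/L)·sin(lπx/L) dx = 0 for j + l even and −4jlL²/(π²(j² − l²)²) for j + l odd, ∫x²·sin(jπx/L)·sin(lπx/L) dx = (−1)^(j+l)·4jlL³/(π²(j² − l²)²); higher powers the same way via product-to-sum and parts.
State is unnormalized: ∫|ψ|² dx = 6.5721, and ∫ψ*·x⁴·ψ dx = 25.573, so ⟨x⁴⟩ = 25.573 / 6.5721.
⟨x⁴⟩ = 3.8912.

3.89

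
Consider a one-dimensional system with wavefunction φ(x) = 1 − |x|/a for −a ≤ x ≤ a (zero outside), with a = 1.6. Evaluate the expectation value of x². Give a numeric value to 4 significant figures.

0.2560

⟨x²⟩ = ∫ x²·|φ|² dx / ∫|φ|² dx (integrals over the domain).
φ is even, so ∫ over [−a, a] = 2∫₀ᵃ with φ = 1 − x/a there: ∫₀ᵃ (1 − x/a)² dx = a/3, ∫₀ᵃ x²(1 − x/a)² dx = a³/30, ∫₀ᵃ x⁴(1 − x/a)² dx = a⁵/105.
State is unnormalized: ∫|φ|² dx = 1.0667, and ∫φ*·x²·φ dx = 0.27307, so ⟨x²⟩ = 0.27307 / 1.0667.
⟨x²⟩ = 0.25600.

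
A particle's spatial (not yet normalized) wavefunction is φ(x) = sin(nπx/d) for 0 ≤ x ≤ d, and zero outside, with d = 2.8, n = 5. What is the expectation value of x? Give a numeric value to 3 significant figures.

1.40

⟨x⟩ = ∫ x·|φ|² dx / ∫|φ|² dx (integrals over the domain).
With sin²θ = (1 − cos2θ)/2 on 0 ≤ x ≤ d: ∫sin²(nπx/d) dx = d/2, ∫x·sin²(nπx/d) dx = d²/4, ∫x²·sin²(nπx/d) dx = d³·(1/6 − 1/(4n²π²)); higher powers xᵏ the same way, integrating xᵏ·cos(2nπx/d) by parts.
State is unnormalized: ∫|φ|² dx = 1.4000, and ∫φ*·x·φ dx = 1.9600, so ⟨x⟩ = 1.9600 / 1.4000.
⟨x⟩ = 1.4000.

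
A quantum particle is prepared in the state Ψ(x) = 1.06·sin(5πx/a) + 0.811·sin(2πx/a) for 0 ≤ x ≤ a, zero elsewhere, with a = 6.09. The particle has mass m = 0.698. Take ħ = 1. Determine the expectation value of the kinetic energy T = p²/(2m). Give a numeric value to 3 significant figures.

3.29

T = −(ħ²/2m) d²/dx², so ⟨T⟩ = −(ħ²/2m) ∫ Ψ*·Ψ'' dx / ∫|Ψ|² dx; with m = 0.698.
d²/dx² sin(jπx/a) = −(jπ/a)²·sin(jπx/a); on 0 ≤ x ≤ a, ∫sin²(jπx/a) dx = a/2 and ∫sin(jπx/a)·sin(lπx/a) dx = 0 for j ≠ l, so only diagonal terms survive in ∫|Ψ|² and ∫Ψ·Ψ″; ∫Ψ·Ψ′ dx = [Ψ²/2] between the walls = 0.
State is unnormalized: ∫|Ψ|² dx = 5.4241, and ∫Ψ*·(−ħ²/2m · Ψ'') dx = 17.832, so ⟨T⟩ = 17.832 / 5.4241.
⟨T⟩ = 3.2875.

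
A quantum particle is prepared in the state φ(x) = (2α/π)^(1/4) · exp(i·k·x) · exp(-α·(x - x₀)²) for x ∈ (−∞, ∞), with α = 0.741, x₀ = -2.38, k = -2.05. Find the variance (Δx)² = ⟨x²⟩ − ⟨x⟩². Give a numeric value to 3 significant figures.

0.337

Compute ⟨x⟩ and ⟨x²⟩ separately, then (Δx)² = ⟨x²⟩ − ⟨x⟩².
Gaussian moments (u = x − x₀): ∫u^(2j)·e^(−2αu²) du = (2j−1)!!/(4α)^j · √(π/(2α)), odd powers integrate to 0; here √(π/(2α)) = 1.4560.
⟨x⟩ = -2.3800 and ⟨x²⟩ = 6.0018.
(Δx)² = 6.0018 − (-2.3800)² = 0.33738.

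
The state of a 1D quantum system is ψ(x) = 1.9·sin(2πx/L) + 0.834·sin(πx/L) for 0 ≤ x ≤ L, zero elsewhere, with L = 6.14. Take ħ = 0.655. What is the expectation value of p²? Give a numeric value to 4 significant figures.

0.3948

p² ψ = −ħ² d²ψ/dx²; ⟨p²⟩ = −ħ² ∫ ψ*·ψ'' dx / ∫|ψ|² dx.
d²/dx² sin(jπx/L) = −(jπ/L)²·sin(jπx/L); on 0 ≤ x ≤ L, ∫sin²(jπx/L) dx = L/2 and ∫sin(jπx/L)·sin(lπx/L) dx = 0 for j ≠ l, so only diagonal terms survive in ∫|ψ|² and ∫ψ·ψ″; ∫ψ·ψ′ dx = [ψ²/2] between the walls = 0.
State is unnormalized: ∫|ψ|² dx = 13.218, and ∫ψ*·(−ħ² ψ'') dx = 5.2189, so ⟨p²⟩ = 5.2189 / 13.218.
⟨p²⟩ = 0.39483.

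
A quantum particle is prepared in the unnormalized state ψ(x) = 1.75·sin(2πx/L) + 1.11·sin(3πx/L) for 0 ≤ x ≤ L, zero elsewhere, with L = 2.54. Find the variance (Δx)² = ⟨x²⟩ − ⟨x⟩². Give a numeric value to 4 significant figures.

0.2691

Compute ⟨x⟩ and ⟨x²⟩ separately, then (Δx)² = ⟨x²⟩ − ⟨x⟩².
On 0 ≤ x ≤ L (j ≠ l): ∫sin²(jπx/L) dx = L/2, ∫sin(jπx/L)·sin(lπx/L) dx = 0; diagonal moments ∫x·sin²(jπx/L) dx = L²/4, ∫x²·sin²(jπx/L) dx = L³·(1/6 − 1/(4j²π²)); cross terms ∫x·sin(jπx/L)·sin(lπx/L) dx = 0 for j + l even and −4jlL²/(π²(j² − l²)²) for j + l odd, ∫x²·sin(jπx/L)·sin(lπx/L) dx = (−1)^(j+l)·4jlL³/(π²(j² − l²)²); higher powers the same way via product-to-sum and parts.
Normalization: ∫|ψ|² dx = 5.4541.
⟨x⟩ = 0.82300 and ⟨x²⟩ = 0.94648.
(Δx)² = 0.94648 − (0.82300)² = 0.26914.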